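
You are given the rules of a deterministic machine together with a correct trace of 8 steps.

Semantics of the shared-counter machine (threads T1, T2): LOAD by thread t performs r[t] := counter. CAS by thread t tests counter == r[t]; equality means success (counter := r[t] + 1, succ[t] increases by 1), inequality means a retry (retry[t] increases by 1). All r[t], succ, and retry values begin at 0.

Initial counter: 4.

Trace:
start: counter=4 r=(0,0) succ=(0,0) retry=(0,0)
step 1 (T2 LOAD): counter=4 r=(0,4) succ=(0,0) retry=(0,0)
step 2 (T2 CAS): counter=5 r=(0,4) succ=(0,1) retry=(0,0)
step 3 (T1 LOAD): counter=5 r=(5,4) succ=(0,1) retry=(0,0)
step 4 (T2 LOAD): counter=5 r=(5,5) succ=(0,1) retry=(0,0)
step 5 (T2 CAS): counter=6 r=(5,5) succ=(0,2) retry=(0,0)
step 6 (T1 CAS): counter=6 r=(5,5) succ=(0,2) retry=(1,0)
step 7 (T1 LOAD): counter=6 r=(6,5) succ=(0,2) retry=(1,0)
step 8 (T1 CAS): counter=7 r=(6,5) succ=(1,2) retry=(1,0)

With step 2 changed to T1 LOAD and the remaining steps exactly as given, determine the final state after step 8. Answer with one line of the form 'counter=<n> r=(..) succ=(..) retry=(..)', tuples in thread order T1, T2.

counter=6 r=(5,4) succ=(1,1) retry=(1,0)

(re-executing from step 2 with the substitution; state before step 2: counter=4 r=(0,4) succ=(0,0) retry=(0,0))
step 2 (T1 LOAD): counter=4 r=(4,4) succ=(0,0) retry=(0,0)
step 3 (T1 LOAD): counter=4 r=(4,4) succ=(0,0) retry=(0,0)
step 4 (T2 LOAD): counter=4 r=(4,4) succ=(0,0) retry=(0,0)
step 5 (T2 CAS): counter=5 r=(4,4) succ=(0,1) retry=(0,0)
step 6 (T1 CAS): counter=5 r=(4,4) succ=(0,1) retry=(1,0)
step 7 (T1 LOAD): counter=5 r=(5,4) succ=(0,1) retry=(1,0)
step 8 (T1 CAS): counter=6 r=(5,4) succ=(1,1) retry=(1,0)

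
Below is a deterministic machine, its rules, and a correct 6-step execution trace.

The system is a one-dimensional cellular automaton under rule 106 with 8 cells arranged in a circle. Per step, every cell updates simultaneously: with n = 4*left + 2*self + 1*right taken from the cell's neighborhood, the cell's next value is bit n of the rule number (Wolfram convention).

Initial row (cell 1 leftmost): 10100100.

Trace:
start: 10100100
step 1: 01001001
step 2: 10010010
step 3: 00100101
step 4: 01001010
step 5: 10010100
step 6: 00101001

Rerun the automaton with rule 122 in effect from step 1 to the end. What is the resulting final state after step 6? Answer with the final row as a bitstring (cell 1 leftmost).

(re-executing steps 1..6 under rule 122; state before step 1: 10100100)
step 1: 01011011
step 2: 10111111
step 3: 11100000
step 4: 10110001
step 5: 11111011
step 6: 00001110

00001110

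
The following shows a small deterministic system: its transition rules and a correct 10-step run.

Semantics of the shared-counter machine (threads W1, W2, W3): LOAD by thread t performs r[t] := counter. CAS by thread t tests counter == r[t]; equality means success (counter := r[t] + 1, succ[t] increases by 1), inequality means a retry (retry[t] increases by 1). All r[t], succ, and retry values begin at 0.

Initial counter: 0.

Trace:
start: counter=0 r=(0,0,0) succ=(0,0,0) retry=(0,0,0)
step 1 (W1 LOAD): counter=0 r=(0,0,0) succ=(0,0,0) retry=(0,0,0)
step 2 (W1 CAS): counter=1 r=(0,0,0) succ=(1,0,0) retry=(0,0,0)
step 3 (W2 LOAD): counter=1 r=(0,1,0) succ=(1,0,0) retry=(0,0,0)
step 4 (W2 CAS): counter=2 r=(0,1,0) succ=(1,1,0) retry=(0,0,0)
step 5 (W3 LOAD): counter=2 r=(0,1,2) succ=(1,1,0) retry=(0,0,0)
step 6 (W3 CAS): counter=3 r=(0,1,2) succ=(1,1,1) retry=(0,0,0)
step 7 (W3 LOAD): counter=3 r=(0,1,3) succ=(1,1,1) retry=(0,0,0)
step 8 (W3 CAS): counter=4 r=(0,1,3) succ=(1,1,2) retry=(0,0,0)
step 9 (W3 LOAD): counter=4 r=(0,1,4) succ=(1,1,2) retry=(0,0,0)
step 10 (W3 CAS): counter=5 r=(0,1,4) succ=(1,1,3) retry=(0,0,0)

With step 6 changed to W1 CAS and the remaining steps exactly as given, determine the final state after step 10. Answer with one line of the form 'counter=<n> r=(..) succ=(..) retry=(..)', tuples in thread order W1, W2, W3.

counter=4 r=(0,1,3) succ=(1,1,2) retry=(1,0,0)

(re-executing from step 6 with the substitution; state before step 6: counter=2 r=(0,1,2) succ=(1,1,0) retry=(0,0,0))
step 6 (W1 CAS): counter=2 r=(0,1,2) succ=(1,1,0) retry=(1,0,0)
step 7 (W3 LOAD): counter=2 r=(0,1,2) succ=(1,1,0) retry=(1,0,0)
step 8 (W3 CAS): counter=3 r=(0,1,2) succ=(1,1,1) retry=(1,0,0)
step 9 (W3 LOAD): counter=3 r=(0,1,3) succ=(1,1,1) retry=(1,0,0)
step 10 (W3 CAS): counter=4 r=(0,1,3) succ=(1,1,2) retry=(1,0,0)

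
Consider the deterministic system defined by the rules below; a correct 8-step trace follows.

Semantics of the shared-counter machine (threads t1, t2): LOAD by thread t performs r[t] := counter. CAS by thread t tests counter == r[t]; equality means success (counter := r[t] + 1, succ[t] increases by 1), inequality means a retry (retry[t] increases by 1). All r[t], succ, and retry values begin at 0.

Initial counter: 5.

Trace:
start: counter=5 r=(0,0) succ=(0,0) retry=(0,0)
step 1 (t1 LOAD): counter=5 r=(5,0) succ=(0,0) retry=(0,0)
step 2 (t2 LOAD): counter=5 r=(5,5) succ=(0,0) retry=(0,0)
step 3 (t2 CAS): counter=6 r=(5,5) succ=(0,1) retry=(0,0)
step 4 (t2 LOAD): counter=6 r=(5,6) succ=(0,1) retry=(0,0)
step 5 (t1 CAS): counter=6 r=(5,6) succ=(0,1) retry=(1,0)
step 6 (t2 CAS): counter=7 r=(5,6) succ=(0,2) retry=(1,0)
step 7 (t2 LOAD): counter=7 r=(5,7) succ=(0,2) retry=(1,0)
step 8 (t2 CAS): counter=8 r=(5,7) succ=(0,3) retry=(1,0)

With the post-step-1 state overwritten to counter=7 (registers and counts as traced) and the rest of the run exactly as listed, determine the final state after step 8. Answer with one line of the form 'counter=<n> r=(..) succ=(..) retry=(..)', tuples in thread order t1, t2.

state after step 1 := counter=7 r=(5,0) succ=(0,0) retry=(0,0)
step 2 (t2 LOAD): counter=7 r=(5,7) succ=(0,0) retry=(0,0)
step 3 (t2 CAS): counter=8 r=(5,7) succ=(0,1) retry=(0,0)
step 4 (t2 LOAD): counter=8 r=(5,8) succ=(0,1) retry=(0,0)
step 5 (t1 CAS): counter=8 r=(5,8) succ=(0,1) retry=(1,0)
step 6 (t2 CAS): counter=9 r=(5,8) succ=(0,2) retry=(1,0)
step 7 (t2 LOAD): counter=9 r=(5,9) succ=(0,2) retry=(1,0)
step 8 (t2 CAS): counter=10 r=(5,9) succ=(0,3) retry=(1,0)

counter=10 r=(5,9) succ=(0,3) retry=(1,0)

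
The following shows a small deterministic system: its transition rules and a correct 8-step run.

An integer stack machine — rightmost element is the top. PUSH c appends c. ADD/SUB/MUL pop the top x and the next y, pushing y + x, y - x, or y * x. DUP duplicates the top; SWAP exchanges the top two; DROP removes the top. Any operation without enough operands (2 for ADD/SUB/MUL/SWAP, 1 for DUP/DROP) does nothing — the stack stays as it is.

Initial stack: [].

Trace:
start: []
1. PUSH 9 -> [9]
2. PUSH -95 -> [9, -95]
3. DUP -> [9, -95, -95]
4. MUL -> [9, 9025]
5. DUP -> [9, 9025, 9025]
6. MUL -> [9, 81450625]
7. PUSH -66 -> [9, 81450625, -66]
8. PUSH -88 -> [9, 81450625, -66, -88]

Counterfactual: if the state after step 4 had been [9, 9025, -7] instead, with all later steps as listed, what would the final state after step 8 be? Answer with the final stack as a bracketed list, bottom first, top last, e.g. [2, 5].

state after step 4 := [9, 9025, -7]
5. DUP -> [9, 9025, -7, -7]
6. MUL -> [9, 9025, 49]
7. PUSH -66 -> [9, 9025, 49, -66]
8. PUSH -88 -> [9, 9025, 49, -66, -88]

[9, 9025, 49, -66, -88]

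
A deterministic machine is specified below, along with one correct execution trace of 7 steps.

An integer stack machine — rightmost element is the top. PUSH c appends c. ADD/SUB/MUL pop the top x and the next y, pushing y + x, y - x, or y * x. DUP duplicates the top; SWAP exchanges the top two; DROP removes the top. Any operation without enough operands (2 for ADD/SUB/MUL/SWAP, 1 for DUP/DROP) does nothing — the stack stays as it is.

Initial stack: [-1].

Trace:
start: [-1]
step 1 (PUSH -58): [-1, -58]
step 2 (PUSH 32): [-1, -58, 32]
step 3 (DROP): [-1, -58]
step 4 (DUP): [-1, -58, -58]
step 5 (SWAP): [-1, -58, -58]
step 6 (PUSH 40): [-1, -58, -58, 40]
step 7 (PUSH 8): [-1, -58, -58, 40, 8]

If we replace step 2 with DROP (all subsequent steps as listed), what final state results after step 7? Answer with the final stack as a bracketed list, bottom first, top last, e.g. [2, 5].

(re-executing from step 2 with the substitution; state before step 2: [-1, -58])
step 2 (DROP): [-1]
step 3 (DROP): []
step 4 (DUP): []
step 5 (SWAP): []
step 6 (PUSH 40): [40]
step 7 (PUSH 8): [40, 8]

[40, 8]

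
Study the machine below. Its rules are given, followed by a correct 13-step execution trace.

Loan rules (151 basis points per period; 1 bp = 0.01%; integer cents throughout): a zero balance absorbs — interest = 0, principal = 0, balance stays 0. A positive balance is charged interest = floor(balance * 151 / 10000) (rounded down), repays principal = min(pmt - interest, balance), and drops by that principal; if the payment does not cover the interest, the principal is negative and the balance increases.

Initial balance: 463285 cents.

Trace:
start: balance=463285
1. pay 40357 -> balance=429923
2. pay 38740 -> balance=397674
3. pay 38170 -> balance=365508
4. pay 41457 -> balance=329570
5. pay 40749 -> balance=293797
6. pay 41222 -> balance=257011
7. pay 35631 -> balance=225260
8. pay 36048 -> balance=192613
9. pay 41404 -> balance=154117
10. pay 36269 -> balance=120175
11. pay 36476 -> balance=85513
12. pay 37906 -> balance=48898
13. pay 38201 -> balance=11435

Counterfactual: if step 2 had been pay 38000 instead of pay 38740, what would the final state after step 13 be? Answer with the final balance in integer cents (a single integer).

12309

(re-executing from step 2 with the substitution; state before step 2: balance=429923)
2. pay 38000 -> balance=398414
3. pay 38170 -> balance=366260
4. pay 41457 -> balance=330333
5. pay 40749 -> balance=294572
6. pay 41222 -> balance=257798
7. pay 35631 -> balance=226059
8. pay 36048 -> balance=193424
9. pay 41404 -> balance=154940
10. pay 36269 -> balance=121010
11. pay 36476 -> balance=86361
12. pay 37906 -> balance=49759
13. pay 38201 -> balance=12309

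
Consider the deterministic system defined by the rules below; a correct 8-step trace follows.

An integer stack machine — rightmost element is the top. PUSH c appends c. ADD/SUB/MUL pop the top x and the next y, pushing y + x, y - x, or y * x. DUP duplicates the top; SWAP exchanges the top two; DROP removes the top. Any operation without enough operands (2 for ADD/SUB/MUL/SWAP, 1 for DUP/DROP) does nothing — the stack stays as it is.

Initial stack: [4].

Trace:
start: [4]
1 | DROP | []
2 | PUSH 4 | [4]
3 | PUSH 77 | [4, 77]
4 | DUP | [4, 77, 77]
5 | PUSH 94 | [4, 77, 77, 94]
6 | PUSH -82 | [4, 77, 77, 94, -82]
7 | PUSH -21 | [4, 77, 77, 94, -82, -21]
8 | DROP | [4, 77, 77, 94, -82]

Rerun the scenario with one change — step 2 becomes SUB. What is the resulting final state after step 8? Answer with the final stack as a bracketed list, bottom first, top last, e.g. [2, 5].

[77, 77, 94, -82]

(re-executing from step 2 with the substitution; state before step 2: [])
2 | SUB | []
3 | PUSH 77 | [77]
4 | DUP | [77, 77]
5 | PUSH 94 | [77, 77, 94]
6 | PUSH -82 | [77, 77, 94, -82]
7 | PUSH -21 | [77, 77, 94, -82, -21]
8 | DROP | [77, 77, 94, -82]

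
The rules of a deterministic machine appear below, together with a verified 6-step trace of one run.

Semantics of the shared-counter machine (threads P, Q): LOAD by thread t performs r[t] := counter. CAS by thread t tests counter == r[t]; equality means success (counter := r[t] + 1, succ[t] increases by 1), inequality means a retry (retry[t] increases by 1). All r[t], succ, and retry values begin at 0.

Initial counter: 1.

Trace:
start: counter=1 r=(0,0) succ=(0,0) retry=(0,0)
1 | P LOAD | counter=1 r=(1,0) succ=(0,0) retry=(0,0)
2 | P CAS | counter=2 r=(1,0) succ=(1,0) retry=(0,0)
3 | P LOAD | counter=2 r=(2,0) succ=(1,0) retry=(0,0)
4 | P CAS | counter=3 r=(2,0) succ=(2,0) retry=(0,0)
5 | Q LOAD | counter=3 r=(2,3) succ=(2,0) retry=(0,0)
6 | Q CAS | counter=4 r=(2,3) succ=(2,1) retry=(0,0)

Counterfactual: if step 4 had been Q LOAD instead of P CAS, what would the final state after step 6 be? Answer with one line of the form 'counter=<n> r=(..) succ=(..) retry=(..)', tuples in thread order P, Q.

(re-executing from step 4 with the substitution; state before step 4: counter=2 r=(2,0) succ=(1,0) retry=(0,0))
4 | Q LOAD | counter=2 r=(2,2) succ=(1,0) retry=(0,0)
5 | Q LOAD | counter=2 r=(2,2) succ=(1,0) retry=(0,0)
6 | Q CAS | counter=3 r=(2,2) succ=(1,1) retry=(0,0)

counter=3 r=(2,2) succ=(1,1) retry=(0,0)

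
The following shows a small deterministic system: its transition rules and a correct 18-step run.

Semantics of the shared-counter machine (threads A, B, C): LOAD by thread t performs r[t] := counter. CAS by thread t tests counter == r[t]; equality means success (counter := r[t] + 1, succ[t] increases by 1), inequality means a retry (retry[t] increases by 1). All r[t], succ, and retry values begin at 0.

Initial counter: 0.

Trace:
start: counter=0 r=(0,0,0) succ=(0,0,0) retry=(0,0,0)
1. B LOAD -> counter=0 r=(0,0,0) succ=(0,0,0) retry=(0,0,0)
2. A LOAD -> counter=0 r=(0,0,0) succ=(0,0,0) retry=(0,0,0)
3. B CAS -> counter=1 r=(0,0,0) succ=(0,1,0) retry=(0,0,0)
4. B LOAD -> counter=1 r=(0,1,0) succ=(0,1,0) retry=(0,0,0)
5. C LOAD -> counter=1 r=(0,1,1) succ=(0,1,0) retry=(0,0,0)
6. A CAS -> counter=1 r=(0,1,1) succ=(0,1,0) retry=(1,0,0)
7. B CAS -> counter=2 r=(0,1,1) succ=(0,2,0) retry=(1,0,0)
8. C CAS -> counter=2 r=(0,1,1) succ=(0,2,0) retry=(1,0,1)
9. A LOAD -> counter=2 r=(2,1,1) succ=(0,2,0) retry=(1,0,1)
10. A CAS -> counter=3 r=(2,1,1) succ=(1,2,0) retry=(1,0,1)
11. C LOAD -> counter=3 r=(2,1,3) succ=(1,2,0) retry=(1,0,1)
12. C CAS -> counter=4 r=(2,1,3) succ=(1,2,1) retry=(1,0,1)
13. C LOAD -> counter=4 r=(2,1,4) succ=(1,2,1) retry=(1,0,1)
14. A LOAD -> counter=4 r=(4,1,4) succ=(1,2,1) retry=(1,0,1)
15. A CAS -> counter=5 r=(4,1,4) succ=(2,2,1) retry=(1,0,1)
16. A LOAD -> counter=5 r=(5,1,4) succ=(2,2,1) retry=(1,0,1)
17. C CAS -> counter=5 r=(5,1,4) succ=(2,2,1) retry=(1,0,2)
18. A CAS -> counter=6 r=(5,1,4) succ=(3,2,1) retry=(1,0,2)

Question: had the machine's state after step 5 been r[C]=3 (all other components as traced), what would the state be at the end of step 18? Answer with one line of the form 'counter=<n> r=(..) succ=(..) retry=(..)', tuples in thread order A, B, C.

state after step 5 := counter=1 r=(0,1,3) succ=(0,1,0) retry=(0,0,0)
6. A CAS -> counter=1 r=(0,1,3) succ=(0,1,0) retry=(1,0,0)
7. B CAS -> counter=2 r=(0,1,3) succ=(0,2,0) retry=(1,0,0)
8. C CAS -> counter=2 r=(0,1,3) succ=(0,2,0) retry=(1,0,1)
9. A LOAD -> counter=2 r=(2,1,3) succ=(0,2,0) retry=(1,0,1)
10. A CAS -> counter=3 r=(2,1,3) succ=(1,2,0) retry=(1,0,1)
11. C LOAD -> counter=3 r=(2,1,3) succ=(1,2,0) retry=(1,0,1)
12. C CAS -> counter=4 r=(2,1,3) succ=(1,2,1) retry=(1,0,1)
13. C LOAD -> counter=4 r=(2,1,4) succ=(1,2,1) retry=(1,0,1)
14. A LOAD -> counter=4 r=(4,1,4) succ=(1,2,1) retry=(1,0,1)
15. A CAS -> counter=5 r=(4,1,4) succ=(2,2,1) retry=(1,0,1)
16. A LOAD -> counter=5 r=(5,1,4) succ=(2,2,1) retry=(1,0,1)
17. C CAS -> counter=5 r=(5,1,4) succ=(2,2,1) retry=(1,0,2)
18. A CAS -> counter=6 r=(5,1,4) succ=(3,2,1) retry=(1,0,2)

counter=6 r=(5,1,4) succ=(3,2,1) retry=(1,0,2)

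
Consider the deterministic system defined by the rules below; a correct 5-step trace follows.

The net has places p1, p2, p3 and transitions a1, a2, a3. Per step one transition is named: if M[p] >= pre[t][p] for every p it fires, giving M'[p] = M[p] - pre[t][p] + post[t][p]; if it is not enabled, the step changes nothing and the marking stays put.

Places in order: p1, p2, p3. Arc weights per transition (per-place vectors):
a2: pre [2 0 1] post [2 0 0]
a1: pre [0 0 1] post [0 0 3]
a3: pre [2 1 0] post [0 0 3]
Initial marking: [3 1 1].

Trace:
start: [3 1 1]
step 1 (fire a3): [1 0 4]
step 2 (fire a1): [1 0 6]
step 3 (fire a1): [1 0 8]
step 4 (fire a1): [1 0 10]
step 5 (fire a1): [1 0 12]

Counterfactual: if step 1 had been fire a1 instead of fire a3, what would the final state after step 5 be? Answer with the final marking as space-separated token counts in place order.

(re-executing from step 1 with the substitution; state before step 1: [3 1 1])
step 1 (fire a1): [3 1 3]
step 2 (fire a1): [3 1 5]
step 3 (fire a1): [3 1 7]
step 4 (fire a1): [3 1 9]
step 5 (fire a1): [3 1 11]

3 1 11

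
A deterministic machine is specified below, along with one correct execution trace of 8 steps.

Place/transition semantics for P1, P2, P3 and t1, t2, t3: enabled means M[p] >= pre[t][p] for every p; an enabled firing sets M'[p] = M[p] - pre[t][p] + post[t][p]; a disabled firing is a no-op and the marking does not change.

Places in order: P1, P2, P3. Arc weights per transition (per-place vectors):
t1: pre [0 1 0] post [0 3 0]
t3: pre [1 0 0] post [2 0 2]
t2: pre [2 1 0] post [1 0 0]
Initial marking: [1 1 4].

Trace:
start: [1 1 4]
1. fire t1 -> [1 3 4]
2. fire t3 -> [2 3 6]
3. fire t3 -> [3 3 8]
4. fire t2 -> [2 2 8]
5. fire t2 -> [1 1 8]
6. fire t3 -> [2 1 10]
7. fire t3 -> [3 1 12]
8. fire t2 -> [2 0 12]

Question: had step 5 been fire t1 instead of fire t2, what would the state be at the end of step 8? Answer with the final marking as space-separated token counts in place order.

3 3 12

(re-executing from step 5 with the substitution; state before step 5: [2 2 8])
5. fire t1 -> [2 4 8]
6. fire t3 -> [3 4 10]
7. fire t3 -> [4 4 12]
8. fire t2 -> [3 3 12]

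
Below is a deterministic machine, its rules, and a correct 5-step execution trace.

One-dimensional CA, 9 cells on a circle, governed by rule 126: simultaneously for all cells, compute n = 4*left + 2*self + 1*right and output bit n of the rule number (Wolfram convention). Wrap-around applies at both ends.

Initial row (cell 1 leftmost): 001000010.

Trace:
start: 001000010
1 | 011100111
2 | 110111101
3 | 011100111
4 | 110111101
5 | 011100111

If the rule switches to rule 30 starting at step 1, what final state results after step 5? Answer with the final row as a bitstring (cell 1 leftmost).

(re-executing steps 1..5 under rule 30; state before step 1: 001000010)
1 | 011100111
2 | 010011100
3 | 111110010
4 | 100001110
5 | 110011000

110011000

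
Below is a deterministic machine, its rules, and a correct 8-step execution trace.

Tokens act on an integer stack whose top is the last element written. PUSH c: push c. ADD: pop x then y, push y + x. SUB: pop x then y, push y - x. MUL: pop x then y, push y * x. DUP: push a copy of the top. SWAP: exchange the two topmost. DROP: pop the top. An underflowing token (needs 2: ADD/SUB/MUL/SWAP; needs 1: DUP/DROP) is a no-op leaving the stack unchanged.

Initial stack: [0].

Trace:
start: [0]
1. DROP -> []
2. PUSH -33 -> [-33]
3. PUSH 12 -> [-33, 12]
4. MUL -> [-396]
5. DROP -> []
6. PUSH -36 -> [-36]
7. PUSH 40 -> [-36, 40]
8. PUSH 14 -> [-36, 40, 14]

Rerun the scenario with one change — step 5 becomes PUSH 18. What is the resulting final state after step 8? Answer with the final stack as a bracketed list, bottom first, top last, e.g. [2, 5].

(re-executing from step 5 with the substitution; state before step 5: [-396])
5. PUSH 18 -> [-396, 18]
6. PUSH -36 -> [-396, 18, -36]
7. PUSH 40 -> [-396, 18, -36, 40]
8. PUSH 14 -> [-396, 18, -36, 40, 14]

[-396, 18, -36, 40, 14]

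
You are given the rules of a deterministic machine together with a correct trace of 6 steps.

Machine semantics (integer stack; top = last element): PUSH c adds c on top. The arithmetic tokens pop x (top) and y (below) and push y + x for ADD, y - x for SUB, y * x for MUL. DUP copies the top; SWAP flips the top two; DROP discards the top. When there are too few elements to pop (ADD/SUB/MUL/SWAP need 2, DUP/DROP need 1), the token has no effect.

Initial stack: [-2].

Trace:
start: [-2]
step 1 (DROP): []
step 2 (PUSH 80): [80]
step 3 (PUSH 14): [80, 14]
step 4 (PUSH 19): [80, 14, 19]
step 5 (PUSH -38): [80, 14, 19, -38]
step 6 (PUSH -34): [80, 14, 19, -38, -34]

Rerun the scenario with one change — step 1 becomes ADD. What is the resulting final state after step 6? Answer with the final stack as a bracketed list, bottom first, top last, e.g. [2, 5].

[-2, 80, 14, 19, -38, -34]

(re-executing from step 1 with the substitution; state before step 1: [-2])
step 1 (ADD): [-2]
step 2 (PUSH 80): [-2, 80]
step 3 (PUSH 14): [-2, 80, 14]
step 4 (PUSH 19): [-2, 80, 14, 19]
step 5 (PUSH -38): [-2, 80, 14, 19, -38]
step 6 (PUSH -34): [-2, 80, 14, 19, -38, -34]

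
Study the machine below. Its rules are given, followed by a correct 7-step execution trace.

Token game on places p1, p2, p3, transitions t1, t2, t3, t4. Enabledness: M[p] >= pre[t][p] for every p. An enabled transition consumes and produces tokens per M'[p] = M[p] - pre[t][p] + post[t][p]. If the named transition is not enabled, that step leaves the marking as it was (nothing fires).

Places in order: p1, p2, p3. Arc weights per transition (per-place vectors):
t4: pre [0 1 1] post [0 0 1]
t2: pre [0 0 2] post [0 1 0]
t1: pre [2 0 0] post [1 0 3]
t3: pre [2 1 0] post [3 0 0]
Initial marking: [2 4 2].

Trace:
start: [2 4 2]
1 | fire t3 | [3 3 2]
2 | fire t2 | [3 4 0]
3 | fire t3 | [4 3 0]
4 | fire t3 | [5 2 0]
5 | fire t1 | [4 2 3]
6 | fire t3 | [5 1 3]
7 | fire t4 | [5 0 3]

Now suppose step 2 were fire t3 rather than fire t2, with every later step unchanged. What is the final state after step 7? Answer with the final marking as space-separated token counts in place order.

(re-executing from step 2 with the substitution; state before step 2: [3 3 2])
2 | fire t3 | [4 2 2]
3 | fire t3 | [5 1 2]
4 | fire t3 | [6 0 2]
5 | fire t1 | [5 0 5]
6 | fire t3 | [5 0 5]
7 | fire t4 | [5 0 5]

5 0 5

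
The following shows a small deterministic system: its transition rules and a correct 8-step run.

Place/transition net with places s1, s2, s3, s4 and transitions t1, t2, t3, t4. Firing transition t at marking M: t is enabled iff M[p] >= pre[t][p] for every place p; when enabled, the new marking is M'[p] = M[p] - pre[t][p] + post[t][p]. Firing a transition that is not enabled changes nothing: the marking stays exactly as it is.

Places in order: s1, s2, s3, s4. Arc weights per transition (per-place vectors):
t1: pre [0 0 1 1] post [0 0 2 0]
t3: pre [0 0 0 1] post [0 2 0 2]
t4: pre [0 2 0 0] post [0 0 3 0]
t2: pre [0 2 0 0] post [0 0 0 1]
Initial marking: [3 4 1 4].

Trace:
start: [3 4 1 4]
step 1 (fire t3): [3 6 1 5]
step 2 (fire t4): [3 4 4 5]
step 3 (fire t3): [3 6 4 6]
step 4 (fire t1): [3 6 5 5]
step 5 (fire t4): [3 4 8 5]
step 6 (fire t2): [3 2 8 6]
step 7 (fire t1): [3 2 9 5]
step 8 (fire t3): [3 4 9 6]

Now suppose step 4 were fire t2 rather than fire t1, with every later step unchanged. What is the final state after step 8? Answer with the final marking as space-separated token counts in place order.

3 2 8 8

(re-executing from step 4 with the substitution; state before step 4: [3 6 4 6])
step 4 (fire t2): [3 4 4 7]
step 5 (fire t4): [3 2 7 7]
step 6 (fire t2): [3 0 7 8]
step 7 (fire t1): [3 0 8 7]
step 8 (fire t3): [3 2 8 8]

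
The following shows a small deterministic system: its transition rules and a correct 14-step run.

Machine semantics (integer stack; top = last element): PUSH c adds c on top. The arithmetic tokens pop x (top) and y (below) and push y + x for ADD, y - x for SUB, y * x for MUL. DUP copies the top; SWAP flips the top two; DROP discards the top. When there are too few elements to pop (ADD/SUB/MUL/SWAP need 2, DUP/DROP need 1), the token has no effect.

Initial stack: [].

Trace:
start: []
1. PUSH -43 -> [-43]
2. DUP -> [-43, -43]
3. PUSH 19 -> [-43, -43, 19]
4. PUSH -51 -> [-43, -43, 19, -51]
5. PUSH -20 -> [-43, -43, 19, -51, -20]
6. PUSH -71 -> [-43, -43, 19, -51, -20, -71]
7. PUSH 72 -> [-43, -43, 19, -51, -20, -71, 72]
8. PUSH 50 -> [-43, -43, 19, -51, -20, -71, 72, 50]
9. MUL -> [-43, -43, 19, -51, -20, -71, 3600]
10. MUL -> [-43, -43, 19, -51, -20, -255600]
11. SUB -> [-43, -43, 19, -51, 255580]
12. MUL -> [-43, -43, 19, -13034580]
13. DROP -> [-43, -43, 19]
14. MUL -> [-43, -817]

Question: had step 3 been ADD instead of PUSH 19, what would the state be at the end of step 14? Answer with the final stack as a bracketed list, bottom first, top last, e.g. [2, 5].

[-86]

(re-executing from step 3 with the substitution; state before step 3: [-43, -43])
3. ADD -> [-86]
4. PUSH -51 -> [-86, -51]
5. PUSH -20 -> [-86, -51, -20]
6. PUSH -71 -> [-86, -51, -20, -71]
7. PUSH 72 -> [-86, -51, -20, -71, 72]
8. PUSH 50 -> [-86, -51, -20, -71, 72, 50]
9. MUL -> [-86, -51, -20, -71, 3600]
10. MUL -> [-86, -51, -20, -255600]
11. SUB -> [-86, -51, 255580]
12. MUL -> [-86, -13034580]
13. DROP -> [-86]
14. MUL -> [-86]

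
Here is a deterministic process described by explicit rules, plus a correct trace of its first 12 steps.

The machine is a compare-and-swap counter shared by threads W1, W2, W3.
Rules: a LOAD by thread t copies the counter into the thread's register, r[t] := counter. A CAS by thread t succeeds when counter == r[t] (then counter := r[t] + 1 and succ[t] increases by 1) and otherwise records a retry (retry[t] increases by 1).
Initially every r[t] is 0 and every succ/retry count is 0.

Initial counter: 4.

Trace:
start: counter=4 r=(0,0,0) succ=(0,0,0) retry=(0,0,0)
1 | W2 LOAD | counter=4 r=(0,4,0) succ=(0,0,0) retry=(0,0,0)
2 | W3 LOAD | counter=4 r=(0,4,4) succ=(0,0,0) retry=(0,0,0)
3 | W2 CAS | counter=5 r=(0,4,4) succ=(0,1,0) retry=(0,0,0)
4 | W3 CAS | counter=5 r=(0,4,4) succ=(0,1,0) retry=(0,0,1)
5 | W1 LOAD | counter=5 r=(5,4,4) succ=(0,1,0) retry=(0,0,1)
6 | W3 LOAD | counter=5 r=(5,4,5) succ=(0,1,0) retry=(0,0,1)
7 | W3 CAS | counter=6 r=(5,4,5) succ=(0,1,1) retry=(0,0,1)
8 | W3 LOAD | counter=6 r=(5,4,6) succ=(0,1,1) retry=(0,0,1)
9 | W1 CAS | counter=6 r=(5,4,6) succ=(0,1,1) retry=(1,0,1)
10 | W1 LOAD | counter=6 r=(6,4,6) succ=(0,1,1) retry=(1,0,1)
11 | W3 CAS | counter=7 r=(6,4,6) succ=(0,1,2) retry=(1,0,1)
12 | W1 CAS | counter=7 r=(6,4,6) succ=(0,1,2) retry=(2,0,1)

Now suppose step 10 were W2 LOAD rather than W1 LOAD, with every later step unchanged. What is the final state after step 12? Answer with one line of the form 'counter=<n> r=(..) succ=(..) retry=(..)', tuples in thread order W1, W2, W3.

counter=7 r=(5,6,6) succ=(0,1,2) retry=(2,0,1)

(re-executing from step 10 with the substitution; state before step 10: counter=6 r=(5,4,6) succ=(0,1,1) retry=(1,0,1))
10 | W2 LOAD | counter=6 r=(5,6,6) succ=(0,1,1) retry=(1,0,1)
11 | W3 CAS | counter=7 r=(5,6,6) succ=(0,1,2) retry=(1,0,1)
12 | W1 CAS | counter=7 r=(5,6,6) succ=(0,1,2) retry=(2,0,1)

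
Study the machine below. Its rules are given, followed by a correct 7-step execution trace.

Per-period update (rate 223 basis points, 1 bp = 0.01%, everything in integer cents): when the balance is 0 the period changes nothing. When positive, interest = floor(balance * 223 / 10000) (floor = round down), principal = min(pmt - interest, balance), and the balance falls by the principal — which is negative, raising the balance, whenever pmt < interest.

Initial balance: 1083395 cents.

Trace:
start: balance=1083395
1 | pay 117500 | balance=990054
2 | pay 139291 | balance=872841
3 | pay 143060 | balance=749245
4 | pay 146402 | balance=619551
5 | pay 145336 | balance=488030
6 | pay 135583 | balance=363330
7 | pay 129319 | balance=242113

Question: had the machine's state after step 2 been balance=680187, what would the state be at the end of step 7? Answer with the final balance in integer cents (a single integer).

state after step 2 := balance=680187
3 | pay 143060 | balance=552295
4 | pay 146402 | balance=418209
5 | pay 145336 | balance=282199
6 | pay 135583 | balance=152909
7 | pay 129319 | balance=26999

26999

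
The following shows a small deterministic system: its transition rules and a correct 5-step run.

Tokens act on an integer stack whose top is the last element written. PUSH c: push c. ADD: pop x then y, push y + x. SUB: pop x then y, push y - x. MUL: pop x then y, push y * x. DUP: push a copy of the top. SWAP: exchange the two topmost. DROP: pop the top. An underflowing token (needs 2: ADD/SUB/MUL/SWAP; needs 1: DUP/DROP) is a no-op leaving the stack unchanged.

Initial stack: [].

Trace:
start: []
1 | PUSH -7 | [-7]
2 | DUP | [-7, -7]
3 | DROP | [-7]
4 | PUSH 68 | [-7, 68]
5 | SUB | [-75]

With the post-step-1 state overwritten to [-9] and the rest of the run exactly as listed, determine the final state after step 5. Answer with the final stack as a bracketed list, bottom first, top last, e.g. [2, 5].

state after step 1 := [-9]
2 | DUP | [-9, -9]
3 | DROP | [-9]
4 | PUSH 68 | [-9, 68]
5 | SUB | [-77]

[-77]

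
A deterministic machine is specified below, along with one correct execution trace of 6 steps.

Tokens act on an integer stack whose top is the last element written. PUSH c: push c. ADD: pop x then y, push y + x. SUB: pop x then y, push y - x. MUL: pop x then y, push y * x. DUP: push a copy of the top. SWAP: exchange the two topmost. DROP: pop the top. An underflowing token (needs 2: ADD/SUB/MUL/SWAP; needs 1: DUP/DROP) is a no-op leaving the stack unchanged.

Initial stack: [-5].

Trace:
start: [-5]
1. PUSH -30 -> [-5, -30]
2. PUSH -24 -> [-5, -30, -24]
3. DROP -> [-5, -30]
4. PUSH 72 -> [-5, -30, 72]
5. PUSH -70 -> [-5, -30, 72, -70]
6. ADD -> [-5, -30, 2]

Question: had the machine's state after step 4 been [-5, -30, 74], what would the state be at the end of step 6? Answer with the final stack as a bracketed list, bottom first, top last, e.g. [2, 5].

state after step 4 := [-5, -30, 74]
5. PUSH -70 -> [-5, -30, 74, -70]
6. ADD -> [-5, -30, 4]

[-5, -30, 4]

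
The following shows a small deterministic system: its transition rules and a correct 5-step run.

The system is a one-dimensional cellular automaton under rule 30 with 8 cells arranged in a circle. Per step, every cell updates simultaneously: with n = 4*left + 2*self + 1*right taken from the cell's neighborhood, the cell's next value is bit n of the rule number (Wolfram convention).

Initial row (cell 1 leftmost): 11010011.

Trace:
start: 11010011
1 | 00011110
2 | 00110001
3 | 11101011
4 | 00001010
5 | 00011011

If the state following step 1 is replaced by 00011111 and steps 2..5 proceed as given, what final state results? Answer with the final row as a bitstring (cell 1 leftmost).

state after step 1 := 00011111
2 | 10110000
3 | 10101001
4 | 00101111
5 | 11101000

11101000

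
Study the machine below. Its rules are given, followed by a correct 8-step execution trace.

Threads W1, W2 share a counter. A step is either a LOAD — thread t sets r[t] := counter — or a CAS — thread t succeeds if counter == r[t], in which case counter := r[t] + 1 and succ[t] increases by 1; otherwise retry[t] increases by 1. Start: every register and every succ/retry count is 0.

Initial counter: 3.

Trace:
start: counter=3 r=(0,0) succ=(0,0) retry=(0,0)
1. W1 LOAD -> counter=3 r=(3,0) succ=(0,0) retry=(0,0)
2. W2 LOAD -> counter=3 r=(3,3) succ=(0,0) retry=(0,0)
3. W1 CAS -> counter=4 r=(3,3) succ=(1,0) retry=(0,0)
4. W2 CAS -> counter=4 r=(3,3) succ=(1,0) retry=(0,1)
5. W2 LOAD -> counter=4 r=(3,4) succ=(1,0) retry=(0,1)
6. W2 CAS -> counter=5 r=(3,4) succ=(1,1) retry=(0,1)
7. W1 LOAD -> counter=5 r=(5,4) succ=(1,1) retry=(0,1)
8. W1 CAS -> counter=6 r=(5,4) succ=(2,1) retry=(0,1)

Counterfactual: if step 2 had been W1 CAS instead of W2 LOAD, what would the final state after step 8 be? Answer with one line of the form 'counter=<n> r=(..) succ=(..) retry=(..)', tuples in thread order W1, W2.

(re-executing from step 2 with the substitution; state before step 2: counter=3 r=(3,0) succ=(0,0) retry=(0,0))
2. W1 CAS -> counter=4 r=(3,0) succ=(1,0) retry=(0,0)
3. W1 CAS -> counter=4 r=(3,0) succ=(1,0) retry=(1,0)
4. W2 CAS -> counter=4 r=(3,0) succ=(1,0) retry=(1,1)
5. W2 LOAD -> counter=4 r=(3,4) succ=(1,0) retry=(1,1)
6. W2 CAS -> counter=5 r=(3,4) succ=(1,1) retry=(1,1)
7. W1 LOAD -> counter=5 r=(5,4) succ=(1,1) retry=(1,1)
8. W1 CAS -> counter=6 r=(5,4) succ=(2,1) retry=(1,1)

counter=6 r=(5,4) succ=(2,1) retry=(1,1)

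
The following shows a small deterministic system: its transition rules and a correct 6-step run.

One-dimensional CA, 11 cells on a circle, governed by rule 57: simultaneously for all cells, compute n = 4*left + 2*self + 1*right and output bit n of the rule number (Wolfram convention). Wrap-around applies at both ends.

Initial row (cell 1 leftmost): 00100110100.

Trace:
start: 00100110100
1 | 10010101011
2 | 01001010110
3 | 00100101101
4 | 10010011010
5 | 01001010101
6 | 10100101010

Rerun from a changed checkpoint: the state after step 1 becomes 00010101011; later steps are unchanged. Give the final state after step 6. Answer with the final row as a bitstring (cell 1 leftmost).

state after step 1 := 00010101011
2 | 11001010110
3 | 10100101101
4 | 01010011011
5 | 10101010110
6 | 01010101101

01010101101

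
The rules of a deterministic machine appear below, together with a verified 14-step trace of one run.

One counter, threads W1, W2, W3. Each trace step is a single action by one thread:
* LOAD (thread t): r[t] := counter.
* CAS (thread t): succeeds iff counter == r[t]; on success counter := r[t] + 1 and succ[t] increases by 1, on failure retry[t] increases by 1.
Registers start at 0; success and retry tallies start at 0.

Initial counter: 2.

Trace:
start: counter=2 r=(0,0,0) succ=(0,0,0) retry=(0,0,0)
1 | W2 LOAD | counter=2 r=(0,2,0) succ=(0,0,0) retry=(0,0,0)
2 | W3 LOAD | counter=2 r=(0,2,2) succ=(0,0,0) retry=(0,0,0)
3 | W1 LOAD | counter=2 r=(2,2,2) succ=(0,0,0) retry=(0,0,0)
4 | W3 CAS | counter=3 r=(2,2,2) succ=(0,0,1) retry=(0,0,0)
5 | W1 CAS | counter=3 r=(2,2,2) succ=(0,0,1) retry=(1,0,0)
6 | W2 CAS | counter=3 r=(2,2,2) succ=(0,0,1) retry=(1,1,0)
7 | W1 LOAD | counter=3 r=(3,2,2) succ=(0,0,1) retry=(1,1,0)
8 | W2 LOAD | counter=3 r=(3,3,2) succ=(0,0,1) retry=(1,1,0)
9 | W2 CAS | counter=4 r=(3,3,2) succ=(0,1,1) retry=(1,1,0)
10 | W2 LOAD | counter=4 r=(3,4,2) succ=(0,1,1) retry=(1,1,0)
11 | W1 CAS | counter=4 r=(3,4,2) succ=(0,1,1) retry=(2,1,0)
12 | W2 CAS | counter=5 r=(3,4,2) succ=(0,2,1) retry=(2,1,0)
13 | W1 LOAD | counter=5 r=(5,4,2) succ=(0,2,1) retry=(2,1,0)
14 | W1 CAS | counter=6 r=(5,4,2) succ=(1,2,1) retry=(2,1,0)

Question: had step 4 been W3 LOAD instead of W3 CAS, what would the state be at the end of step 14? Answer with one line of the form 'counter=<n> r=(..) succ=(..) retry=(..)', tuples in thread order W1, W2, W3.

(re-executing from step 4 with the substitution; state before step 4: counter=2 r=(2,2,2) succ=(0,0,0) retry=(0,0,0))
4 | W3 LOAD | counter=2 r=(2,2,2) succ=(0,0,0) retry=(0,0,0)
5 | W1 CAS | counter=3 r=(2,2,2) succ=(1,0,0) retry=(0,0,0)
6 | W2 CAS | counter=3 r=(2,2,2) succ=(1,0,0) retry=(0,1,0)
7 | W1 LOAD | counter=3 r=(3,2,2) succ=(1,0,0) retry=(0,1,0)
8 | W2 LOAD | counter=3 r=(3,3,2) succ=(1,0,0) retry=(0,1,0)
9 | W2 CAS | counter=4 r=(3,3,2) succ=(1,1,0) retry=(0,1,0)
10 | W2 LOAD | counter=4 r=(3,4,2) succ=(1,1,0) retry=(0,1,0)
11 | W1 CAS | counter=4 r=(3,4,2) succ=(1,1,0) retry=(1,1,0)
12 | W2 CAS | counter=5 r=(3,4,2) succ=(1,2,0) retry=(1,1,0)
13 | W1 LOAD | counter=5 r=(5,4,2) succ=(1,2,0) retry=(1,1,0)
14 | W1 CAS | counter=6 r=(5,4,2) succ=(2,2,0) retry=(1,1,0)

counter=6 r=(5,4,2) succ=(2,2,0) retry=(1,1,0)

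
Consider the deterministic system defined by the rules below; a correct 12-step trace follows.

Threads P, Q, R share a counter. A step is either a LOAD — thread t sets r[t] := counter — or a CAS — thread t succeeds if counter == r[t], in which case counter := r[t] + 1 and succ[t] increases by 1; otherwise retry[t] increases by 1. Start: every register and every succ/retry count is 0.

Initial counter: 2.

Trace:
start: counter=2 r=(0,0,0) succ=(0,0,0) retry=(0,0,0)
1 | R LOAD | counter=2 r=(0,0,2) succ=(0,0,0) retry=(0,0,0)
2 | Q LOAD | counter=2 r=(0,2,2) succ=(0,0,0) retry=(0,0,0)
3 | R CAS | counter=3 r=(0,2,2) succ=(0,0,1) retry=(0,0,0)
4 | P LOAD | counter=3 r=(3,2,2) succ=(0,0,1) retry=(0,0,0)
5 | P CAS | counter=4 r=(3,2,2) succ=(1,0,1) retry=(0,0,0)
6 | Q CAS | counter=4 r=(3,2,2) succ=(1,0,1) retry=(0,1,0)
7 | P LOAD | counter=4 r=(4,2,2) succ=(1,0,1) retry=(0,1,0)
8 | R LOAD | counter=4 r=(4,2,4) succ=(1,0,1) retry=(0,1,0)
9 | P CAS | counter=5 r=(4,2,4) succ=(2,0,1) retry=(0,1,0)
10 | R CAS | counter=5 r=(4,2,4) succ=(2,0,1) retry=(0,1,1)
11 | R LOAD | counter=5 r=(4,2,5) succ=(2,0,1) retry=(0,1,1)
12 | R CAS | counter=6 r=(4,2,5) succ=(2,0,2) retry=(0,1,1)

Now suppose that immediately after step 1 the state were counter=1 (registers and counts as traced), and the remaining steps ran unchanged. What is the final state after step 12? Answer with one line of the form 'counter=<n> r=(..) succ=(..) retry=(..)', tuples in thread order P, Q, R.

state after step 1 := counter=1 r=(0,0,2) succ=(0,0,0) retry=(0,0,0)
2 | Q LOAD | counter=1 r=(0,1,2) succ=(0,0,0) retry=(0,0,0)
3 | R CAS | counter=1 r=(0,1,2) succ=(0,0,0) retry=(0,0,1)
4 | P LOAD | counter=1 r=(1,1,2) succ=(0,0,0) retry=(0,0,1)
5 | P CAS | counter=2 r=(1,1,2) succ=(1,0,0) retry=(0,0,1)
6 | Q CAS | counter=2 r=(1,1,2) succ=(1,0,0) retry=(0,1,1)
7 | P LOAD | counter=2 r=(2,1,2) succ=(1,0,0) retry=(0,1,1)
8 | R LOAD | counter=2 r=(2,1,2) succ=(1,0,0) retry=(0,1,1)
9 | P CAS | counter=3 r=(2,1,2) succ=(2,0,0) retry=(0,1,1)
10 | R CAS | counter=3 r=(2,1,2) succ=(2,0,0) retry=(0,1,2)
11 | R LOAD | counter=3 r=(2,1,3) succ=(2,0,0) retry=(0,1,2)
12 | R CAS | counter=4 r=(2,1,3) succ=(2,0,1) retry=(0,1,2)

counter=4 r=(2,1,3) succ=(2,0,1) retry=(0,1,2)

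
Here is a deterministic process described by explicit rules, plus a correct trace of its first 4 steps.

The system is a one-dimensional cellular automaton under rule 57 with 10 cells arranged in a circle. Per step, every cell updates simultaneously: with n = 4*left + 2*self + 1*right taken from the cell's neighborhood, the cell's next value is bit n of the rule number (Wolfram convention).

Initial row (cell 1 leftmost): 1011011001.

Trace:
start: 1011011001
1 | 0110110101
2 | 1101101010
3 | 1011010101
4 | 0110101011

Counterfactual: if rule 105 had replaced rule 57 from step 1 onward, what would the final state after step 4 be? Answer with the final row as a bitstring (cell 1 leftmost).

(re-executing steps 1..4 under rule 105; state before step 1: 1011011001)
1 | 1111111001
2 | 0000001001
3 | 0111100000
4 | 0100101111

0100101111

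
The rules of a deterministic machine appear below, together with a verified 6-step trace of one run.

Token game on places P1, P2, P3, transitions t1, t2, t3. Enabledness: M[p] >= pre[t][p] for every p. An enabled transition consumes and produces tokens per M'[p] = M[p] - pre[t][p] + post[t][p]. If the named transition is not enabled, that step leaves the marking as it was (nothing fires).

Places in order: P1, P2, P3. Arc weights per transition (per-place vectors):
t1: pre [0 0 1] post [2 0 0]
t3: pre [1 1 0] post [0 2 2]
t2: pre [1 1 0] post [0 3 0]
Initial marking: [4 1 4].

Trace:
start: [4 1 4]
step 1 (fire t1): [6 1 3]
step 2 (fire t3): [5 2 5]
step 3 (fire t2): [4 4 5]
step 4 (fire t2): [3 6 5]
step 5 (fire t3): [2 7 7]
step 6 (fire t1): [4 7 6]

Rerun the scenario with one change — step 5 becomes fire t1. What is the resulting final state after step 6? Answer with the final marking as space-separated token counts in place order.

7 6 3

(re-executing from step 5 with the substitution; state before step 5: [3 6 5])
step 5 (fire t1): [5 6 4]
step 6 (fire t1): [7 6 3]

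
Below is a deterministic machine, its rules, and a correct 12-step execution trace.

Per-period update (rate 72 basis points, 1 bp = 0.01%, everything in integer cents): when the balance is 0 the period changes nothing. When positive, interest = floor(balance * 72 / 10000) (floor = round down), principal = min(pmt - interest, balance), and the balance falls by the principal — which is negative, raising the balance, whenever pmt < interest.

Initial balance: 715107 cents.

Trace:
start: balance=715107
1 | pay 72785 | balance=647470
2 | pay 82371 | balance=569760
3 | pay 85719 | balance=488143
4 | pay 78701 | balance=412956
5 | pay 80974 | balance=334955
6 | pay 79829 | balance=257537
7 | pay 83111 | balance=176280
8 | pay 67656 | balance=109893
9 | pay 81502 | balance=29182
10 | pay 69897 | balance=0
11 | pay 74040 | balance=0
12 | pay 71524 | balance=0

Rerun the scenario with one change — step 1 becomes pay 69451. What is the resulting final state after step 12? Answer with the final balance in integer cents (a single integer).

0

(re-executing from step 1 with the substitution; state before step 1: balance=715107)
1 | pay 69451 | balance=650804
2 | pay 82371 | balance=573118
3 | pay 85719 | balance=491525
4 | pay 78701 | balance=416362
5 | pay 80974 | balance=338385
6 | pay 79829 | balance=260992
7 | pay 83111 | balance=179760
8 | pay 67656 | balance=113398
9 | pay 81502 | balance=32712
10 | pay 69897 | balance=0
11 | pay 74040 | balance=0
12 | pay 71524 | balance=0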